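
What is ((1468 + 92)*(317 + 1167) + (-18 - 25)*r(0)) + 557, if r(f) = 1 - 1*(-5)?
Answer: 2315339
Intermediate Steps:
r(f) = 6 (r(f) = 1 + 5 = 6)
((1468 + 92)*(317 + 1167) + (-18 - 25)*r(0)) + 557 = ((1468 + 92)*(317 + 1167) + (-18 - 25)*6) + 557 = (1560*1484 - 43*6) + 557 = (2315040 - 258) + 557 = 2314782 + 557 = 2315339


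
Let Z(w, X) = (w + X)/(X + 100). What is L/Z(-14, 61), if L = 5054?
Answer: 813694/47 ≈ 17313.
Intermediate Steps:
Z(w, X) = (X + w)/(100 + X)
L/Z(-14, 61) = 5054/(((61 - 14)/(100 + 61))) = 5054/((47/161)) = 5054/(((1/161)*47)) = 5054/(47/161) = 5054*(161/47) = 813694/47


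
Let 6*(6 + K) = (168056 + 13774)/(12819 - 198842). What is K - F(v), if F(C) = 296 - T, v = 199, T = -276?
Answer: -107551599/186023 ≈ -578.16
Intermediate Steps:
F(C) = 572 (F(C) = 296 - 1*(-276) = 296 + 276 = 572)
K = -1146443/186023 (K = -6 + ((168056 + 13774)/(12819 - 198842))/6 = -6 + (181830/(-186023))/6 = -6 + (181830*(-1/186023))/6 = -6 + (1/6)*(-181830/186023) = -6 - 30305/186023 = -1146443/186023 ≈ -6.1629)
K - F(v) = -1146443/186023 - 1*572 = -1146443/186023 - 572 = -107551599/186023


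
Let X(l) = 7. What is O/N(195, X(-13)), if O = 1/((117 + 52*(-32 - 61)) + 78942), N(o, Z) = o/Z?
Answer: 7/14473485 ≈ 4.8364e-7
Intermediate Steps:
O = 1/74223 (O = 1/((117 + 52*(-93)) + 78942) = 1/((117 - 4836) + 78942) = 1/(-4719 + 78942) = 1/74223 ≈ 1.3473e-5)
O/N(195, X(-13)) = 1/(74223*((195/7))) = 1/(74223*((195*(1/7)))) = 1/(74223*(195/7)) = (1/74223)*(7/195) = 7/14473485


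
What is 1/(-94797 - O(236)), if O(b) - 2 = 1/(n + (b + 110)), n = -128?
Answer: -218/20666183 ≈ -1.0549e-5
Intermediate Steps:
O(b) = 2 + 1/(-18 + b) (O(b) = 2 + 1/(-128 + (b + 110)) = 2 + 1/(-128 + (110 + b)) = 2 + 1/(-18 + b))
1/(-94797 - O(236)) = 1/(-94797 - (-35 + 2*236)/(-18 + 236)) = 1/(-94797 - (-35 + 472)/218) = 1/(-94797 - 437/218) = 1/(-20666183/218) = -218/20666183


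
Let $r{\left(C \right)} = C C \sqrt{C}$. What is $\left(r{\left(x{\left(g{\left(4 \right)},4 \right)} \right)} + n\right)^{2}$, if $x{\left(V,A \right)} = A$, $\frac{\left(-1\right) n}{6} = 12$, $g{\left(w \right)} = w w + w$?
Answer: $1600$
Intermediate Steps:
$g{\left(w \right)} = w + w^{2}$ ($g{\left(w \right)} = w^{2} + w = w + w^{2}$)
$n = -72$ ($n = \left(-6\right) 12 = -72$)
$r{\left(C \right)} = C^{\frac{5}{2}}$ ($r{\left(C \right)} = C^{2} \sqrt{C} = C^{\frac{5}{2}}$)
$\left(r{\left(x{\left(g{\left(4 \right)},4 \right)} \right)} + n\right)^{2} = \left(4^{\frac{5}{2}} - 72\right)^{2} = \left(32 - 72\right)^{2} = \left(-40\right)^{2} = 1600$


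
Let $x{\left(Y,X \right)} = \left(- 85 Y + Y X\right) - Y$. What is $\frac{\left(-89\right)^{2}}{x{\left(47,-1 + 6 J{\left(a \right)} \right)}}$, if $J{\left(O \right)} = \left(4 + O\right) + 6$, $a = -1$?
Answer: $- \frac{7921}{1551} \approx -5.107$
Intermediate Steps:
$J{\left(O \right)} = 10 + O$
$x{\left(Y,X \right)} = - 86 Y + X Y$ ($x{\left(Y,X \right)} = \left(- 85 Y + X Y\right) - Y = - 86 Y + X Y$)
$\frac{\left(-89\right)^{2}}{x{\left(47,-1 + 6 J{\left(a \right)} \right)}} = \frac{\left(-89\right)^{2}}{47 \left(-86 - \left(1 - 6 \left(10 - 1\right)\right)\right)} = \frac{7921}{47 \left(-86 + \left(-1 + 6 \cdot 9\right)\right)} = \frac{7921}{47 \left(-86 + \left(-1 + 54\right)\right)} = \frac{7921}{47 \left(-86 + 53\right)} = \frac{7921}{47 \left(-33\right)} = \frac{7921}{-1551} = 7921 \left(- \frac{1}{1551}\right) = - \frac{7921}{1551}$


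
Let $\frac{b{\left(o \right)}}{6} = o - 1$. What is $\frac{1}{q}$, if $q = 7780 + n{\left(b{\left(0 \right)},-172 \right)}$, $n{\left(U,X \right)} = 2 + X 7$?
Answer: $\frac{1}{6578} \approx 0.00015202$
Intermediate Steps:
$b{\left(o \right)} = -6 + 6 o$ ($b{\left(o \right)} = 6 \left(o - 1\right) = 6 \left(-1 + o\right) = -6 + 6 o$)
$n{\left(U,X \right)} = 2 + 7 X$
$q = 6578$ ($q = 7780 + \left(2 + 7 \left(-172\right)\right) = 7780 + \left(2 - 1204\right) = 7780 - 1202 = 6578$)
$\frac{1}{q} = \frac{1}{6578}$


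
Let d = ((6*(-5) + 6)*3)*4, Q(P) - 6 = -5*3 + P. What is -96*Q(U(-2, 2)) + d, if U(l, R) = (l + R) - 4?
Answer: 960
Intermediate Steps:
U(l, R) = -4 + R + l (U(l, R) = (R + l) - 4 = -4 + R + l)
Q(P) = -9 + P (Q(P) = 6 + (-5*3 + P) = 6 + (-15 + P) = -9 + P)
d = -288 (d = ((-30 + 6)*3)*4 = -24*3*4 = -72*4 = -288)
-96*Q(U(-2, 2)) + d = -96*(-9 + (-4 + 2 - 2)) - 288 = -96*(-9 - 4) - 288 = -96*(-13) - 288 = 1248 - 288 = 960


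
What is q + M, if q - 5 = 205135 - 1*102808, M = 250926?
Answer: 353258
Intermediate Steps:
q = 102332 (q = 5 + (205135 - 1*102808) = 5 + (205135 - 102808) = 5 + 102327 = 102332)
q + M = 102332 + 250926 = 353258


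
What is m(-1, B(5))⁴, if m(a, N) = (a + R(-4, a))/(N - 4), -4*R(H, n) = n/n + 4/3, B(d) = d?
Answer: 130321/20736 ≈ 6.2848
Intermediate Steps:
R(H, n) = -7/12 (R(H, n) = -(n/n + 4/3)/4 = -(1 + 4*(⅓))/4 = -(1 + 4/3)/4 = -¼*7/3 = -7/12)
m(a, N) = (-7/12 + a)/(-4 + N) (m(a, N) = (a - 7/12)/(N - 4) = (-7/12 + a)/(-4 + N))
m(-1, B(5))⁴ = ((-7/12 - 1)/(-4 + 5))⁴ = (-19/12/1)⁴ = (1*(-19/12))⁴ = (-19/12)⁴ = 130321/20736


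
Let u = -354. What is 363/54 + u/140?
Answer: 1321/315 ≈ 4.1936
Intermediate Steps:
363/54 + u/140 = 363/54 - 354/140 = 363*(1/54) - 354*1/140 = 121/18 - 177/70 = 1321/315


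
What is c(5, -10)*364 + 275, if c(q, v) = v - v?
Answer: 275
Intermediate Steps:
c(q, v) = 0
c(5, -10)*364 + 275 = 0*364 + 275 = 0 + 275 = 275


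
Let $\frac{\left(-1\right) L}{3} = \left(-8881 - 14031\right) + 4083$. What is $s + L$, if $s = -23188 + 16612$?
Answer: $49911$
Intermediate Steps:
$s = -6576$
$L = 56487$ ($L = - 3 \left(\left(-8881 - 14031\right) + 4083\right) = - 3 \left(-22912 + 4083\right) = \left(-3\right) \left(-18829\right) = 56487$)
$s + L = -6576 + 56487 = 49911$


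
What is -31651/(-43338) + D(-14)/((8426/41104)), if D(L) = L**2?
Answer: 5635713889/5889774 ≈ 956.86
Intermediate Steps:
-31651/(-43338) + D(-14)/((8426/41104)) = -31651/(-43338) + (-14)**2/((8426/41104)) = -31651*(-1/43338) + 196/((8426*(1/41104))) = 1021/1398 + 196/(4213/20552) = 1021/1398 + 196*(20552/4213) = 1021/1398 + 4028192/4213 = 5635713889/5889774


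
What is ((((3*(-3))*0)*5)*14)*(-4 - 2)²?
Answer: 0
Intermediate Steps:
((((3*(-3))*0)*5)*14)*(-4 - 2)² = ((-9*0*5)*14)*(-6)² = ((0*5)*14)*36 = (0*14)*36 = 0*36 = 0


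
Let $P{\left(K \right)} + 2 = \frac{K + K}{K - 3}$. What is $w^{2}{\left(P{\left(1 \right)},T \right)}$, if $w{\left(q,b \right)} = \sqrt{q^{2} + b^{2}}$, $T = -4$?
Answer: $25$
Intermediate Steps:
$P{\left(K \right)} = -2 + \frac{2 K}{-3 + K}$ ($P{\left(K \right)} = -2 + \frac{K + K}{K - 3} = -2 + \frac{2 K}{-3 + K}$)
$w{\left(q,b \right)} = \sqrt{b^{2} + q^{2}}$
$w^{2}{\left(P{\left(1 \right)},T \right)} = \left(\sqrt{\left(-4\right)^{2} + \left(\frac{6}{-3 + 1}\right)^{2}}\right)^{2} = \left(\sqrt{16 + \left(\frac{6}{-2}\right)^{2}}\right)^{2} = \left(\sqrt{16 + \left(6 \left(- \frac{1}{2}\right)\right)^{2}}\right)^{2} = \left(\sqrt{16 + \left(-3\right)^{2}}\right)^{2} = \left(\sqrt{16 + 9}\right)^{2} = \left(\sqrt{25}\right)^{2} = 5^{2} = 25$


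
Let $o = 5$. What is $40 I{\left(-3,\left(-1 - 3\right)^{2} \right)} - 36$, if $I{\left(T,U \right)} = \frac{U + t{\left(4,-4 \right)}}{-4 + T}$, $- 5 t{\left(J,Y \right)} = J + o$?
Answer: $- \frac{820}{7} \approx -117.14$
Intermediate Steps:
$t{\left(J,Y \right)} = -1 - \frac{J}{5}$ ($t{\left(J,Y \right)} = - \frac{J + 5}{5} = - \frac{5 + J}{5} = -1 - \frac{J}{5}$)
$I{\left(T,U \right)} = \frac{- \frac{9}{5} + U}{-4 + T}$ ($I{\left(T,U \right)} = \frac{U - \frac{9}{5}}{-4 + T} = \frac{- \frac{9}{5} + U}{-4 + T}$)
$40 I{\left(-3,\left(-1 - 3\right)^{2} \right)} - 36 = 40 \frac{- \frac{9}{5} + \left(-1 - 3\right)^{2}}{-4 - 3} - 36 = 40 \frac{- \frac{9}{5} + \left(-4\right)^{2}}{-7} - 36 = 40 \left(- \frac{- \frac{9}{5} + 16}{7}\right) - 36 = 40 \left(\left(- \frac{1}{7}\right) \frac{71}{5}\right) - 36 = 40 \left(- \frac{71}{35}\right) - 36 = - \frac{568}{7} - 36 = - \frac{820}{7}$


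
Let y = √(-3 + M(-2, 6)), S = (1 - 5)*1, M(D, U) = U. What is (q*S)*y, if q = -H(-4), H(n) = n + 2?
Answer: -8*√3 ≈ -13.856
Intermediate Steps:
H(n) = 2 + n
S = -4 (S = -4*1 = -4)
q = 2 (q = -(2 - 4) = -1*(-2) = 2)
y = √3 (y = √(-3 + 6) = √3 ≈ 1.7320)
(q*S)*y = (2*(-4))*√3 = -8*√3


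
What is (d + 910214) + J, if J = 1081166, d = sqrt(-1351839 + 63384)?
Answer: 1991380 + 7*I*sqrt(26295) ≈ 1.9914e+6 + 1135.1*I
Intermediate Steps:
d = 7*I*sqrt(26295) (d = sqrt(-1288455) = 7*I*sqrt(26295) ≈ 1135.1*I)
(d + 910214) + J = (7*I*sqrt(26295) + 910214) + 1081166 = (910214 + 7*I*sqrt(26295)) + 1081166 = 1991380 + 7*I*sqrt(26295)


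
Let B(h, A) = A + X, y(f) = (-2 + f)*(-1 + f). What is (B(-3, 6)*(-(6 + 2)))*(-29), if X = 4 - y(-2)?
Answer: -464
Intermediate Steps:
y(f) = (-1 + f)*(-2 + f)
X = -8 (X = 4 - (2 + (-2)² - 3*(-2)) = 4 - (2 + 4 + 6) = 4 - 1*12 = 4 - 12 = -8)
B(h, A) = -8 + A (B(h, A) = A - 8 = -8 + A)
(B(-3, 6)*(-(6 + 2)))*(-29) = ((-8 + 6)*(-(6 + 2)))*(-29) = -(-2)*8*(-29) = -2*(-8)*(-29) = 16*(-29) = -464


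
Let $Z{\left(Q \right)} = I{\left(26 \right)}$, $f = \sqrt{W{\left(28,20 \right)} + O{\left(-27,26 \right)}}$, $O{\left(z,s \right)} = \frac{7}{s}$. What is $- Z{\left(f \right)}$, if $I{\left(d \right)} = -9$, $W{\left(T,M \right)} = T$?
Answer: $9$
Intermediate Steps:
$f = \frac{7 \sqrt{390}}{26}$ ($f = \sqrt{28 + \frac{7}{26}} = \sqrt{\frac{735}{26}} = \frac{7 \sqrt{390}}{26} \approx 5.3169$)
$Z{\left(Q \right)} = -9$
$- Z{\left(f \right)} = \left(-1\right) \left(-9\right) = 9$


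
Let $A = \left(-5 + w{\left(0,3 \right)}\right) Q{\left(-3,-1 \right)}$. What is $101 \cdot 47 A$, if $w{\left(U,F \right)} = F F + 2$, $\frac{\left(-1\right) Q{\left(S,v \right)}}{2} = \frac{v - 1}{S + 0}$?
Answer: $-37976$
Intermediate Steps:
$Q{\left(S,v \right)} = - \frac{2 \left(-1 + v\right)}{S}$ ($Q{\left(S,v \right)} = - 2 \frac{v - 1}{S + 0} = - 2 \frac{-1 + v}{S} = - \frac{2 \left(-1 + v\right)}{S}$)
$w{\left(U,F \right)} = 2 + F^{2}$ ($w{\left(U,F \right)} = F^{2} + 2 = 2 + F^{2}$)
$A = -8$ ($A = \left(-5 + \left(2 + 3^{2}\right)\right) \frac{2 \left(1 - -1\right)}{-3} = \left(-5 + \left(2 + 9\right)\right) 2 \left(- \frac{1}{3}\right) \left(1 + 1\right) = \left(-5 + 11\right) 2 \left(- \frac{1}{3}\right) 2 = 6 \left(- \frac{4}{3}\right) = -8$)
$101 \cdot 47 A = 101 \cdot 47 \left(-8\right) = 4747 \left(-8\right) = -37976$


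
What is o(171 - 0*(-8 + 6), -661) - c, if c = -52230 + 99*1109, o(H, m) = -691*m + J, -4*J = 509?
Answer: 1596251/4 ≈ 3.9906e+5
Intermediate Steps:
J = -509/4 (J = -1/4*509 = -509/4 ≈ -127.25)
o(H, m) = -509/4 - 691*m (o(H, m) = -691*m - 509/4 = -509/4 - 691*m)
c = 57561 (c = -52230 + 109791 = 57561)
o(171 - 0*(-8 + 6), -661) - c = (-509/4 - 691*(-661)) - 1*57561 = (-509/4 + 456751) - 57561 = 1826495/4 - 57561 = 1596251/4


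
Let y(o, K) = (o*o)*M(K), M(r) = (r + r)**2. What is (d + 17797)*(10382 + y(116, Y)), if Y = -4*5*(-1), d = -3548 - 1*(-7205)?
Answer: 462118773828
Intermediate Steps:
M(r) = 4*r**2 (M(r) = (2*r)**2 = 4*r**2)
d = 3657 (d = -3548 + 7205 = 3657)
Y = 20 (Y = -20*(-1) = 20)
y(o, K) = 4*K**2*o**2 (y(o, K) = (o*o)*(4*K**2) = o**2*(4*K**2) = 4*K**2*o**2)
(d + 17797)*(10382 + y(116, Y)) = (3657 + 17797)*(10382 + 4*20**2*116**2) = 21454*(10382 + 4*400*13456) = 21454*(10382 + 21529600) = 21454*21539982 = 462118773828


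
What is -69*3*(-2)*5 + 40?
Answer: 2110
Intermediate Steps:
-69*3*(-2)*5 + 40 = -(-414)*5 + 40 = -69*(-30) + 40 = 2070 + 40 = 2110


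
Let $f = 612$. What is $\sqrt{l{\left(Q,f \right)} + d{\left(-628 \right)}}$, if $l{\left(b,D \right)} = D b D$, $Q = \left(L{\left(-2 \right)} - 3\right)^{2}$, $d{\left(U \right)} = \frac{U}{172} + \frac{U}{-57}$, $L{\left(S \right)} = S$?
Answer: $\frac{\sqrt{56250944256405}}{2451} \approx 3060.0$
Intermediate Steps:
$d{\left(U \right)} = - \frac{115 U}{9804}$ ($d{\left(U \right)} = U \frac{1}{172} + U \left(- \frac{1}{57}\right) = \frac{U}{172} - \frac{U}{57} = - \frac{115 U}{9804}$)
$Q = 25$ ($Q = \left(-2 - 3\right)^{2} = \left(-5\right)^{2} = 25$)
$l{\left(b,D \right)} = b D^{2}$ ($l{\left(b,D \right)} = D D b = b D^{2}$)
$\sqrt{l{\left(Q,f \right)} + d{\left(-628 \right)}} = \sqrt{25 \cdot 612^{2} - - \frac{18055}{2451}} = \sqrt{25 \cdot 374544 + \frac{18055}{2451}} = \sqrt{9363600 + \frac{18055}{2451}} = \sqrt{\frac{22950201655}{2451}} = \frac{\sqrt{56250944256405}}{2451}$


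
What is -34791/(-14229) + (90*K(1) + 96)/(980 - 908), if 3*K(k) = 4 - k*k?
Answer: 95399/18972 ≈ 5.0284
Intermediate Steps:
K(k) = 4/3 - k²/3 (K(k) = (4 - k*k)/3 = (4 - k²)/3 = 4/3 - k²/3)
-34791/(-14229) + (90*K(1) + 96)/(980 - 908) = -34791/(-14229) + (90*(4/3 - ⅓*1²) + 96)/(980 - 908) = -34791*(-1/14229) + (90*(4/3 - ⅓*1) + 96)/72 = 11597/4743 + (90*(4/3 - ⅓) + 96)*(1/72) = 11597/4743 + (90*1 + 96)*(1/72) = 11597/4743 + (90 + 96)*(1/72) = 11597/4743 + 186*(1/72) = 11597/4743 + 31/12 = 95399/18972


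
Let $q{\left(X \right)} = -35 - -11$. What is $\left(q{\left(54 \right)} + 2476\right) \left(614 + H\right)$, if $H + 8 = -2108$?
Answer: $-3682904$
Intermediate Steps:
$H = -2116$ ($H = -8 - 2108 = -2116$)
$q{\left(X \right)} = -24$ ($q{\left(X \right)} = -35 + 11 = -24$)
$\left(q{\left(54 \right)} + 2476\right) \left(614 + H\right) = \left(-24 + 2476\right) \left(614 - 2116\right) = 2452 \left(-1502\right) = -3682904$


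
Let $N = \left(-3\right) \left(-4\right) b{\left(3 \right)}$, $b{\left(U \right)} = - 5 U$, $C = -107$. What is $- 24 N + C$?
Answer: $4213$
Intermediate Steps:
$N = -180$ ($N = \left(-3\right) \left(-4\right) \left(\left(-5\right) 3\right) = 12 \left(-15\right) = -180$)
$- 24 N + C = \left(-24\right) \left(-180\right) - 107 = 4320 - 107 = 4213$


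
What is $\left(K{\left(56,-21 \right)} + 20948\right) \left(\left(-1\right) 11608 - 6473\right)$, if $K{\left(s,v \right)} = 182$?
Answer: $-382051530$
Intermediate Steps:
$\left(K{\left(56,-21 \right)} + 20948\right) \left(\left(-1\right) 11608 - 6473\right) = \left(182 + 20948\right) \left(\left(-1\right) 11608 - 6473\right) = 21130 \left(-11608 - 6473\right) = 21130 \left(-18081\right) = -382051530$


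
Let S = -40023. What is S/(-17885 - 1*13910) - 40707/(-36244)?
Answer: 2744872677/1152377980 ≈ 2.3819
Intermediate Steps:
S/(-17885 - 1*13910) - 40707/(-36244) = -40023/(-17885 - 1*13910) - 40707/(-36244) = -40023/(-17885 - 13910) - 40707*(-1/36244) = -40023/(-31795) + 40707/36244 = -40023*(-1/31795) + 40707/36244 = 40023/31795 + 40707/36244 = 2744872677/1152377980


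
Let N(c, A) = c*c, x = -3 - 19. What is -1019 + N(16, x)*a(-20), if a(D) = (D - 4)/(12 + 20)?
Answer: -1211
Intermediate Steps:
x = -22
a(D) = -1/8 + D/32 (a(D) = (-4 + D)/32 = (-4 + D)*(1/32) = -1/8 + D/32)
N(c, A) = c**2
-1019 + N(16, x)*a(-20) = -1019 + 16**2*(-1/8 + (1/32)*(-20)) = -1019 + 256*(-1/8 - 5/8) = -1019 + 256*(-3/4) = -1019 - 192 = -1211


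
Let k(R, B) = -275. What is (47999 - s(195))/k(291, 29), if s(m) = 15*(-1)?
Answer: -48014/275 ≈ -174.60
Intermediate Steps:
s(m) = -15
(47999 - s(195))/k(291, 29) = (47999 - 1*(-15))/(-275) = (47999 + 15)*(-1/275) = 48014*(-1/275) = -48014/275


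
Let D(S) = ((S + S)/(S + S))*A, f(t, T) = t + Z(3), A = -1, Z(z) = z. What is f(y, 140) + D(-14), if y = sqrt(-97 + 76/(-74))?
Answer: 2 + 3*I*sqrt(14911)/37 ≈ 2.0 + 9.9009*I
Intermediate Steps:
y = 3*I*sqrt(14911)/37 (y = sqrt(-97 + 76*(-1/74)) = sqrt(-97 - 38/37) = sqrt(-3627/37) = 3*I*sqrt(14911)/37 ≈ 9.9009*I)
f(t, T) = 3 + t (f(t, T) = t + 3 = 3 + t)
D(S) = -1 (D(S) = ((S + S)/(S + S))*(-1) = ((2*S)/((2*S)))*(-1) = ((2*S)*(1/(2*S)))*(-1) = 1*(-1) = -1)
f(y, 140) + D(-14) = (3 + 3*I*sqrt(14911)/37) - 1 = 2 + 3*I*sqrt(14911)/37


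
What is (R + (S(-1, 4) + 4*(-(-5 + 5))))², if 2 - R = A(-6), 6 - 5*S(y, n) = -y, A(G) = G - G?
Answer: 9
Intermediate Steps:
A(G) = 0
S(y, n) = 6/5 + y/5 (S(y, n) = 6/5 - (-1)*y/5 = 6/5 + y/5)
R = 2 (R = 2 - 1*0 = 2 + 0 = 2)
(R + (S(-1, 4) + 4*(-(-5 + 5))))² = (2 + ((6/5 + (⅕)*(-1)) + 4*(-(-5 + 5))))² = (2 + ((6/5 - ⅕) + 4*(-1*0)))² = (2 + (1 + 4*0))² = (2 + (1 + 0))² = (2 + 1)² = 3² = 9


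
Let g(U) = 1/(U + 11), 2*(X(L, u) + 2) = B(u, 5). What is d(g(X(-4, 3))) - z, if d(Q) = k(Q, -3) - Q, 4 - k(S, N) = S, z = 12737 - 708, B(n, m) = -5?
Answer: -156329/13 ≈ -12025.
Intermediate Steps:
X(L, u) = -9/2 (X(L, u) = -2 + (½)*(-5) = -2 - 5/2 = -9/2)
z = 12029
k(S, N) = 4 - S
g(U) = 1/(11 + U)
d(Q) = 4 - 2*Q (d(Q) = (4 - Q) - Q = 4 - 2*Q)
d(g(X(-4, 3))) - z = (4 - 2/(11 - 9/2)) - 1*12029 = (4 - 2/13/2) - 12029 = (4 - 2*2/13) - 12029 = (4 - 4/13) - 12029 = 48/13 - 12029 = -156329/13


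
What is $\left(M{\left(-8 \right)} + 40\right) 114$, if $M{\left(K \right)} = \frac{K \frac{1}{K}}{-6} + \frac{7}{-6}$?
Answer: $4408$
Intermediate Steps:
$M{\left(K \right)} = - \frac{4}{3}$ ($M{\left(K \right)} = 1 \left(- \frac{1}{6}\right) + 7 \left(- \frac{1}{6}\right) = - \frac{1}{6} - \frac{7}{6} = - \frac{4}{3}$)
$\left(M{\left(-8 \right)} + 40\right) 114 = \left(- \frac{4}{3} + 40\right) 114 = \frac{116}{3} \cdot 114 = 4408$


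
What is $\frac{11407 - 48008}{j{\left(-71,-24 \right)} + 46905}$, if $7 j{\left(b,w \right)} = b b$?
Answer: $- \frac{256207}{333376} \approx -0.76852$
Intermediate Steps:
$j{\left(b,w \right)} = \frac{b^{2}}{7}$ ($j{\left(b,w \right)} = \frac{b b}{7} = \frac{b^{2}}{7}$)
$\frac{11407 - 48008}{j{\left(-71,-24 \right)} + 46905} = \frac{11407 - 48008}{\frac{\left(-71\right)^{2}}{7} + 46905} = - \frac{36601}{\frac{1}{7} \cdot 5041 + 46905} = - \frac{36601}{\frac{5041}{7} + 46905} = - \frac{36601}{\frac{333376}{7}} = \left(-36601\right) \frac{7}{333376} = - \frac{256207}{333376}$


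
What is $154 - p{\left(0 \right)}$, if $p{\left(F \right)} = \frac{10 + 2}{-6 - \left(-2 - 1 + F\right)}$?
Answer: $158$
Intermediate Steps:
$p{\left(F \right)} = \frac{12}{-3 - F}$ ($p{\left(F \right)} = \frac{12}{-6 - \left(-3 + F\right)} = \frac{12}{-3 - F}$)
$154 - p{\left(0 \right)} = 154 - - \frac{12}{3 + 0} = 154 - - \frac{12}{3} = 154 - \left(-12\right) \frac{1}{3} = 154 - -4 = 154 + 4 = 158$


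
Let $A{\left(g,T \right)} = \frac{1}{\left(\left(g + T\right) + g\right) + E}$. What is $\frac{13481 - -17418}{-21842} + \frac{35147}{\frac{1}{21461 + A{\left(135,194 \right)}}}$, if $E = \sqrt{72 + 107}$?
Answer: $\frac{506299331734516313}{671226502} - \frac{5021 \sqrt{179}}{30731} \approx 7.5429 \cdot 10^{8}$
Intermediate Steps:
$E = \sqrt{179} \approx 13.379$
$A{\left(g,T \right)} = \frac{1}{T + \sqrt{179} + 2 g}$ ($A{\left(g,T \right)} = \frac{1}{\left(\left(g + T\right) + g\right) + \sqrt{179}} = \frac{1}{\left(\left(T + g\right) + g\right) + \sqrt{179}} = \frac{1}{\left(T + 2 g\right) + \sqrt{179}} = \frac{1}{T + \sqrt{179} + 2 g}$)
$\frac{13481 - -17418}{-21842} + \frac{35147}{\frac{1}{21461 + A{\left(135,194 \right)}}} = \frac{13481 - -17418}{-21842} + \frac{35147}{\frac{1}{21461 + \frac{1}{194 + \sqrt{179} + 2 \cdot 135}}} = \left(13481 + 17418\right) \left(- \frac{1}{21842}\right) + \frac{35147}{\frac{1}{21461 + \frac{1}{194 + \sqrt{179} + 270}}} = 30899 \left(- \frac{1}{21842}\right) + \frac{35147}{\frac{1}{21461 + \frac{1}{464 + \sqrt{179}}}} = - \frac{30899}{21842} + 35147 \left(21461 + \frac{1}{464 + \sqrt{179}}\right) = - \frac{30899}{21842} + \left(754289767 + \frac{35147}{464 + \sqrt{179}}\right) = \frac{16475197059915}{21842} + \frac{35147}{464 + \sqrt{179}}$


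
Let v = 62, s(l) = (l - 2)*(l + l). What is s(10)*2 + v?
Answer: 382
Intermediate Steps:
s(l) = 2*l*(-2 + l) (s(l) = (-2 + l)*(2*l) = 2*l*(-2 + l))
s(10)*2 + v = (2*10*(-2 + 10))*2 + 62 = (2*10*8)*2 + 62 = 160*2 + 62 = 320 + 62 = 382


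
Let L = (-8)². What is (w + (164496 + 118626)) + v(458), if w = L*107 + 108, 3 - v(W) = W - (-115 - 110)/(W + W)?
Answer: 265294443/916 ≈ 2.8962e+5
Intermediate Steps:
L = 64
v(W) = 3 - W - 225/(2*W) (v(W) = 3 - (W - (-115 - 110)/(W + W)) = 3 - (W - (-225)/(2*W)) = 3 - (W + 225/(2*W)) = 3 + (-W - 225/(2*W)) = 3 - W - 225/(2*W))
w = 6956 (w = 64*107 + 108 = 6848 + 108 = 6956)
(w + (164496 + 118626)) + v(458) = (6956 + (164496 + 118626)) + (3 - 1*458 - 225/2/458) = (6956 + 283122) + (3 - 458 - 225/2*1/458) = 290078 + (3 - 458 - 225/916) = 290078 - 417005/916 = 265294443/916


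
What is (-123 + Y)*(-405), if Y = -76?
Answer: 80595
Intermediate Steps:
(-123 + Y)*(-405) = (-123 - 76)*(-405) = -199*(-405) = 80595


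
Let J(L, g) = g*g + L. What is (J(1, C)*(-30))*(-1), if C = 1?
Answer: 60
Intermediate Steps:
J(L, g) = L + g² (J(L, g) = g² + L = L + g²)
(J(1, C)*(-30))*(-1) = ((1 + 1²)*(-30))*(-1) = ((1 + 1)*(-30))*(-1) = (2*(-30))*(-1) = -60*(-1) = 60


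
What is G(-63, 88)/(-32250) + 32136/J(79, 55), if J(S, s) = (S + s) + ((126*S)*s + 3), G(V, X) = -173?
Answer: 1131122011/17660325750 ≈ 0.064049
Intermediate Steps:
J(S, s) = 3 + S + s + 126*S*s (J(S, s) = (S + s) + (126*S*s + 3) = (S + s) + (3 + 126*S*s) = 3 + S + s + 126*S*s)
G(-63, 88)/(-32250) + 32136/J(79, 55) = -173/(-32250) + 32136/(3 + 79 + 55 + 126*79*55) = -173*(-1/32250) + 32136/(3 + 79 + 55 + 547470) = 173/32250 + 32136/547607 = 1131122011/17660325750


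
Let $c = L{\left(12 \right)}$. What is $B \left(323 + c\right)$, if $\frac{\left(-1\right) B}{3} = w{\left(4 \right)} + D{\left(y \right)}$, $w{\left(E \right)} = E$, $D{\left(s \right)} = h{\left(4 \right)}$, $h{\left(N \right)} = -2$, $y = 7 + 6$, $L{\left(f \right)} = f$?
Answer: $-2010$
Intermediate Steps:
$y = 13$
$D{\left(s \right)} = -2$
$c = 12$
$B = -6$ ($B = - 3 \left(4 - 2\right) = \left(-3\right) 2 = -6$)
$B \left(323 + c\right) = - 6 \left(323 + 12\right) = \left(-6\right) 335 = -2010$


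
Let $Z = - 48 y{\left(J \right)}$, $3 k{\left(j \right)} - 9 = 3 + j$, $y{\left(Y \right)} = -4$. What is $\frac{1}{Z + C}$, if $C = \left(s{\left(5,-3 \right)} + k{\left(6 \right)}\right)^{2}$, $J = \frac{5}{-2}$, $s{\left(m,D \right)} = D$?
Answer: $\frac{1}{201} \approx 0.0049751$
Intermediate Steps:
$J = - \frac{5}{2}$ ($J = 5 \left(- \frac{1}{2}\right) = - \frac{5}{2} \approx -2.5$)
$k{\left(j \right)} = 4 + \frac{j}{3}$ ($k{\left(j \right)} = 3 + \frac{3 + j}{3} = 3 + \left(1 + \frac{j}{3}\right) = 4 + \frac{j}{3}$)
$C = 9$ ($C = \left(-3 + \left(4 + \frac{1}{3} \cdot 6\right)\right)^{2} = \left(-3 + \left(4 + 2\right)\right)^{2} = \left(-3 + 6\right)^{2} = 3^{2} = 9$)
$Z = 192$ ($Z = \left(-48\right) \left(-4\right) = 192$)
$\frac{1}{Z + C} = \frac{1}{192 + 9} = \frac{1}{201}$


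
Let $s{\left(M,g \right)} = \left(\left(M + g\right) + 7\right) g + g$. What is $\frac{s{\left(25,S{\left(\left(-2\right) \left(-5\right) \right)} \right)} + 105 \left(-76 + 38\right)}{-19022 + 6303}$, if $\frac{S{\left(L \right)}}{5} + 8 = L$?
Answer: $\frac{3560}{12719} \approx 0.2799$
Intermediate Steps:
$S{\left(L \right)} = -40 + 5 L$
$s{\left(M,g \right)} = g + g \left(7 + M + g\right)$ ($s{\left(M,g \right)} = \left(7 + M + g\right) g + g = g \left(7 + M + g\right) + g = g + g \left(7 + M + g\right)$)
$\frac{s{\left(25,S{\left(\left(-2\right) \left(-5\right) \right)} \right)} + 105 \left(-76 + 38\right)}{-19022 + 6303} = \frac{\left(-40 + 5 \left(\left(-2\right) \left(-5\right)\right)\right) \left(8 + 25 - \left(40 - 5 \left(\left(-2\right) \left(-5\right)\right)\right)\right) + 105 \left(-76 + 38\right)}{-19022 + 6303} = \frac{\left(-40 + 5 \cdot 10\right) \left(8 + 25 + \left(-40 + 5 \cdot 10\right)\right) + 105 \left(-38\right)}{-12719} = \left(\left(-40 + 50\right) \left(8 + 25 + \left(-40 + 50\right)\right) - 3990\right) \left(- \frac{1}{12719}\right) = \left(10 \left(8 + 25 + 10\right) - 3990\right) \left(- \frac{1}{12719}\right) = \left(10 \cdot 43 - 3990\right) \left(- \frac{1}{12719}\right) = \left(430 - 3990\right) \left(- \frac{1}{12719}\right) = \left(-3560\right) \left(- \frac{1}{12719}\right) = \frac{3560}{12719}$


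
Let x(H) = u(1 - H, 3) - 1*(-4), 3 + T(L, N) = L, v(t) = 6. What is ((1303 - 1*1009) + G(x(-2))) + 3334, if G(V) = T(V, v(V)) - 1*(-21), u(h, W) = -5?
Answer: 3645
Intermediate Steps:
T(L, N) = -3 + L
x(H) = -1 (x(H) = -5 - 1*(-4) = -5 + 4 = -1)
G(V) = 18 + V (G(V) = (-3 + V) - 1*(-21) = (-3 + V) + 21 = 18 + V)
((1303 - 1*1009) + G(x(-2))) + 3334 = ((1303 - 1*1009) + (18 - 1)) + 3334 = ((1303 - 1009) + 17) + 3334 = (294 + 17) + 3334 = 311 + 3334 = 3645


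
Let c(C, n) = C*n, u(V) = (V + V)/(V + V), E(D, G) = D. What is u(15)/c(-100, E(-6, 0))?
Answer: 1/600 ≈ 0.0016667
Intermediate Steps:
u(V) = 1 (u(V) = (2*V)/((2*V)) = (2*V)*(1/(2*V)) = 1)
u(15)/c(-100, E(-6, 0)) = 1/(-100*(-6)) = 1/600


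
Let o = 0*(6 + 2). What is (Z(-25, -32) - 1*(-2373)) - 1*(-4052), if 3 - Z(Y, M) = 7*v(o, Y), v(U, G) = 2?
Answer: 6414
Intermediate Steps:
o = 0 (o = 0*8 = 0)
Z(Y, M) = -11 (Z(Y, M) = 3 - 7*2 = 3 - 1*14 = 3 - 14 = -11)
(Z(-25, -32) - 1*(-2373)) - 1*(-4052) = (-11 - 1*(-2373)) - 1*(-4052) = (-11 + 2373) + 4052 = 2362 + 4052 = 6414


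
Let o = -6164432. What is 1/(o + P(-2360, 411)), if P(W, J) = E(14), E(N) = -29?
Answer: -1/6164461 ≈ -1.6222e-7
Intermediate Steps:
P(W, J) = -29
1/(o + P(-2360, 411)) = 1/(-6164432 - 29) = 1/(-6164461) = -1/6164461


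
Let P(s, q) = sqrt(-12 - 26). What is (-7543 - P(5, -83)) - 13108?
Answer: -20651 - I*sqrt(38) ≈ -20651.0 - 6.1644*I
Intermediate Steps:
P(s, q) = I*sqrt(38) (P(s, q) = sqrt(-38) = I*sqrt(38))
(-7543 - P(5, -83)) - 13108 = (-7543 - I*sqrt(38)) - 13108 = -20651 - I*sqrt(38)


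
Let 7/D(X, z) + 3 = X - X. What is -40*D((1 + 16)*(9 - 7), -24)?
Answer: 280/3 ≈ 93.333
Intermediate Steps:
D(X, z) = -7/3 (D(X, z) = 7/(-3 + (X - X)) = 7/(-3 + 0) = 7/(-3) = 7*(-1/3) = -7/3)
-40*D((1 + 16)*(9 - 7), -24) = -40*(-7/3) = 280/3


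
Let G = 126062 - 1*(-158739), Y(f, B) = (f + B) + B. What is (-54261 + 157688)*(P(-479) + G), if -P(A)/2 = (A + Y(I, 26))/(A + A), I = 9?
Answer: 14109434907447/479 ≈ 2.9456e+10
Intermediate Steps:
Y(f, B) = f + 2*B (Y(f, B) = (B + f) + B = f + 2*B)
P(A) = -(61 + A)/A (P(A) = -2*(A + (9 + 2*26))/(A + A) = -2*(A + (9 + 52))/(2*A) = -2*(A + 61)*1/(2*A) = -2*(61 + A)*1/(2*A) = -(61 + A)/A)
G = 284801 (G = 126062 + 158739 = 284801)
(-54261 + 157688)*(P(-479) + G) = (-54261 + 157688)*((-61 - 1*(-479))/(-479) + 284801) = 103427*(-(-61 + 479)/479 + 284801) = 103427*(-1/479*418 + 284801) = 103427*(-418/479 + 284801) = 103427*(136419261/479) = 14109434907447/479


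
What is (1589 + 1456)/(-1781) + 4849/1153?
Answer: 5125184/2053493 ≈ 2.4958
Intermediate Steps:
(1589 + 1456)/(-1781) + 4849/1153 = 3045*(-1/1781) + 4849*(1/1153) = -3045/1781 + 4849/1153 = 5125184/2053493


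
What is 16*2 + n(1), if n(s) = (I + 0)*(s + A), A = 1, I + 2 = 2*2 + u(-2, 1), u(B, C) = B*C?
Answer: 32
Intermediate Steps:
I = 0 (I = -2 + (2*2 - 2*1) = -2 + (4 - 2) = -2 + 2 = 0)
n(s) = 0 (n(s) = (0 + 0)*(s + 1) = 0*(1 + s) = 0)
16*2 + n(1) = 16*2 + 0 = 32 + 0 = 32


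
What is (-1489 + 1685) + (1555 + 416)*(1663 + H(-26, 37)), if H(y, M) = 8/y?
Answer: 42605713/13 ≈ 3.2774e+6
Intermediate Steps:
(-1489 + 1685) + (1555 + 416)*(1663 + H(-26, 37)) = (-1489 + 1685) + (1555 + 416)*(1663 + 8/(-26)) = 196 + 1971*(1663 + 8*(-1/26)) = 196 + 1971*(1663 - 4/13) = 196 + 1971*(21615/13) = 196 + 42603165/13 = 42605713/13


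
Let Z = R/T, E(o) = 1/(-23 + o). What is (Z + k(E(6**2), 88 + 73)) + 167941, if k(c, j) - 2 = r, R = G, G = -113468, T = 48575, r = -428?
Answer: 8136927657/48575 ≈ 1.6751e+5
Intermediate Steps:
R = -113468
k(c, j) = -426 (k(c, j) = 2 - 428 = -426)
Z = -113468/48575 ≈ -2.3359
(Z + k(E(6**2), 88 + 73)) + 167941 = (-113468/48575 - 426) + 167941 = -20806418/48575 + 167941 = 8136927657/48575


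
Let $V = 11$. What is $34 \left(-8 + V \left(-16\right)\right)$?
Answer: $-6256$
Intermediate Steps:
$34 \left(-8 + V \left(-16\right)\right) = 34 \left(-8 + 11 \left(-16\right)\right) = 34 \left(-8 - 176\right) = 34 \left(-184\right) = -6256$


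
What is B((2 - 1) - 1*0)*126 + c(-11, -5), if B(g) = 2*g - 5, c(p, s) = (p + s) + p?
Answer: -405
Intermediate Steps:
c(p, s) = s + 2*p
B(g) = -5 + 2*g
B((2 - 1) - 1*0)*126 + c(-11, -5) = (-5 + 2*((2 - 1) - 1*0))*126 + (-5 + 2*(-11)) = (-5 + 2*(1 + 0))*126 + (-5 - 22) = (-5 + 2*1)*126 - 27 = (-5 + 2)*126 - 27 = -3*126 - 27 = -378 - 27 = -405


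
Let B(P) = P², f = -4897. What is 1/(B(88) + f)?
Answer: 1/2847 ≈ 0.00035125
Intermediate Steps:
1/(B(88) + f) = 1/(88² - 4897) = 1/(7744 - 4897) = 1/2847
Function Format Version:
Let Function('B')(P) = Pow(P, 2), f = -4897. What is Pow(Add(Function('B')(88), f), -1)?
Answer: Rational(1, 2847) ≈ 0.00035125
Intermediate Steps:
Pow(Add(Function('B')(88), f), -1) = Pow(Add(Pow(88, 2), -4897), -1) = Pow(Add(7744, -4897), -1) = Pow(2847, -1) = Rational(1, 2847)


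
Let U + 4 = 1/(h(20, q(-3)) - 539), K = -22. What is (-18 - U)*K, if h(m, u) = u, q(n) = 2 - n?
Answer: 82225/267 ≈ 307.96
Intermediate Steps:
U = -2137/534 (U = -4 + 1/((2 - 1*(-3)) - 539) = -4 + 1/((2 + 3) - 539) = -4 + 1/(5 - 539) = -4 + 1/(-534) = -4 - 1/534 = -2137/534 ≈ -4.0019)
(-18 - U)*K = (-18 - 1*(-2137/534))*(-22) = (-18 + 2137/534)*(-22) = -7475/534*(-22) = 82225/267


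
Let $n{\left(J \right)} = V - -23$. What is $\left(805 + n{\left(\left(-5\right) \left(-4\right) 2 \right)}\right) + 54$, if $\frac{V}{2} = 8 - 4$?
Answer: $890$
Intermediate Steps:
$V = 8$ ($V = 2 \left(8 - 4\right) = 2 \cdot 4 = 8$)
$n{\left(J \right)} = 31$ ($n{\left(J \right)} = 8 - -23 = 8 + 23 = 31$)
$\left(805 + n{\left(\left(-5\right) \left(-4\right) 2 \right)}\right) + 54 = \left(805 + 31\right) + 54 = 836 + 54 = 890$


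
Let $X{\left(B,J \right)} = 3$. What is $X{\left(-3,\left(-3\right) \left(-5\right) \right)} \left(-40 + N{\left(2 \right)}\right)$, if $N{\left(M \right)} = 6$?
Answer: $-102$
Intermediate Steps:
$X{\left(-3,\left(-3\right) \left(-5\right) \right)} \left(-40 + N{\left(2 \right)}\right) = 3 \left(-40 + 6\right) = 3 \left(-34\right) = -102$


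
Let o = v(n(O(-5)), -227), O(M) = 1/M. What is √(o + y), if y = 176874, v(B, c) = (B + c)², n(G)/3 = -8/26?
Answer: 5*√1546843/13 ≈ 478.35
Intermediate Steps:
n(G) = -12/13 (n(G) = 3*(-8/26) = 3*(-8*1/26) = 3*(-4/13) = -12/13)
o = 8779369/169 (o = (-12/13 - 227)² = (-2963/13)² = 8779369/169 ≈ 51949.)
√(o + y) = √(8779369/169 + 176874) = √(38671075/169) = 5*√1546843/13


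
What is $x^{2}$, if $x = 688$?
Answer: $473344$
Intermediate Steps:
$x^{2} = 688^{2} = 473344$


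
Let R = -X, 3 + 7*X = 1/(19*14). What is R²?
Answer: 635209/3467044 ≈ 0.18321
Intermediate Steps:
X = -797/1862 (X = -3/7 + 1/(7*((19*14))) = -3/7 + (⅐)/266 = -3/7 + (⅐)*(1/266) = -3/7 + 1/1862 = -797/1862 ≈ -0.42803)
R = 797/1862 (R = -1*(-797/1862) = 797/1862 ≈ 0.42803)
R² = (797/1862)² = 635209/3467044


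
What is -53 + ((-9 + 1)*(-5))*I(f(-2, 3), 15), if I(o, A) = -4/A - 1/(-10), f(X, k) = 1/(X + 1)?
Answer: -179/3 ≈ -59.667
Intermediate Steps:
f(X, k) = 1/(1 + X)
I(o, A) = 1/10 - 4/A (I(o, A) = -4/A - 1*(-1/10) = -4/A + 1/10 = 1/10 - 4/A)
-53 + ((-9 + 1)*(-5))*I(f(-2, 3), 15) = -53 + ((-9 + 1)*(-5))*((1/10)*(-40 + 15)/15) = -53 + (-8*(-5))*((1/10)*(1/15)*(-25)) = -53 + 40*(-1/6) = -53 - 20/3 = -179/3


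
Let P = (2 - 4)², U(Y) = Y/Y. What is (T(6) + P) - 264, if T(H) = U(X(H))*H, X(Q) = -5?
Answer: -254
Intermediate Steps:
U(Y) = 1
P = 4 (P = (-2)² = 4)
T(H) = H (T(H) = 1*H = H)
(T(6) + P) - 264 = (6 + 4) - 264 = 10 - 264 = -254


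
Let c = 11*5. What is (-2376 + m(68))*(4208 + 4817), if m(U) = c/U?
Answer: -1457654825/68 ≈ -2.1436e+7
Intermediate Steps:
c = 55
m(U) = 55/U
(-2376 + m(68))*(4208 + 4817) = (-2376 + 55/68)*(4208 + 4817) = (-2376 + 55*(1/68))*9025 = (-2376 + 55/68)*9025 = -161513/68*9025 = -1457654825/68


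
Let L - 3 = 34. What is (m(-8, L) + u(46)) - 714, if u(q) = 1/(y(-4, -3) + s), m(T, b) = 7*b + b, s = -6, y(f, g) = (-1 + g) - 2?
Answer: -5017/12 ≈ -418.08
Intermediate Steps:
L = 37 (L = 3 + 34 = 37)
y(f, g) = -3 + g
m(T, b) = 8*b
u(q) = -1/12 (u(q) = 1/((-3 - 3) - 6) = 1/(-6 - 6) = 1/(-12) = -1/12)
(m(-8, L) + u(46)) - 714 = (8*37 - 1/12) - 714 = (296 - 1/12) - 714 = 3551/12 - 714 = -5017/12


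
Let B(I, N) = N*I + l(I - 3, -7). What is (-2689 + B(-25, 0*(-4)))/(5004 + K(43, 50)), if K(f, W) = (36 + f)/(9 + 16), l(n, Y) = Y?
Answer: -67400/125179 ≈ -0.53843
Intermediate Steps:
K(f, W) = 36/25 + f/25 (K(f, W) = (36 + f)/25 = (36 + f)*(1/25) = 36/25 + f/25)
B(I, N) = -7 + I*N (B(I, N) = N*I - 7 = I*N - 7 = -7 + I*N)
(-2689 + B(-25, 0*(-4)))/(5004 + K(43, 50)) = (-2689 + (-7 - 0*(-4)))/(5004 + (36/25 + (1/25)*43)) = (-2689 + (-7 - 25*0))/(5004 + (36/25 + 43/25)) = (-2689 + (-7 + 0))/(5004 + 79/25) = (-2689 - 7)/(125179/25) = -2696*25/125179 = -67400/125179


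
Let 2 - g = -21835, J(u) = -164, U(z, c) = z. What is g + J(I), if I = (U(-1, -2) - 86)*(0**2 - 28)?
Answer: 21673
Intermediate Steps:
I = 2436 (I = (-1 - 86)*(0**2 - 28) = -87*(0 - 28) = -87*(-28) = 2436)
g = 21837 (g = 2 - 1*(-21835) = 2 + 21835 = 21837)
g + J(I) = 21837 - 164 = 21673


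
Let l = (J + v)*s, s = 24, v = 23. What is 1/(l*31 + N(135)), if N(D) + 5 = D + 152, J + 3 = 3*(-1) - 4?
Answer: 1/9954 ≈ 0.00010046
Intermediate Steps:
J = -10 (J = -3 + (3*(-1) - 4) = -3 + (-3 - 4) = -3 - 7 = -10)
N(D) = 147 + D (N(D) = -5 + (D + 152) = -5 + (152 + D) = 147 + D)
l = 312 (l = (-10 + 23)*24 = 13*24 = 312)
1/(l*31 + N(135)) = 1/(312*31 + (147 + 135)) = 1/(9672 + 282) = 1/9954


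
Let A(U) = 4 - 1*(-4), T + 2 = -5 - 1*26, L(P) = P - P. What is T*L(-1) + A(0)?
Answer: 8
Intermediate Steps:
L(P) = 0
T = -33 (T = -2 + (-5 - 1*26) = -2 + (-5 - 26) = -2 - 31 = -33)
A(U) = 8 (A(U) = 4 + 4 = 8)
T*L(-1) + A(0) = -33*0 + 8 = 0 + 8 = 8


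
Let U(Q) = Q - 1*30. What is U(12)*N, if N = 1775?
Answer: -31950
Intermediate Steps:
U(Q) = -30 + Q (U(Q) = Q - 30 = -30 + Q)
U(12)*N = (-30 + 12)*1775 = -18*1775 = -31950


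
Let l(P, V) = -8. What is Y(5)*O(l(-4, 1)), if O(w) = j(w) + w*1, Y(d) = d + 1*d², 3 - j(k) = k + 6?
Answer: -90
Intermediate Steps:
j(k) = -3 - k (j(k) = 3 - (k + 6) = 3 - (6 + k) = 3 + (-6 - k) = -3 - k)
Y(d) = d + d²
O(w) = -3 (O(w) = (-3 - w) + w*1 = (-3 - w) + w = -3)
Y(5)*O(l(-4, 1)) = (5*(1 + 5))*(-3) = (5*6)*(-3) = 30*(-3) = -90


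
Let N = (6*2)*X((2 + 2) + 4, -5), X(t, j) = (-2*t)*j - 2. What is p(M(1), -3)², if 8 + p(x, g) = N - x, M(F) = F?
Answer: 859329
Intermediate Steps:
X(t, j) = -2 - 2*j*t (X(t, j) = -2*j*t - 2 = -2 - 2*j*t)
N = 936 (N = (6*2)*(-2 - 2*(-5)*((2 + 2) + 4)) = 12*(-2 - 2*(-5)*(4 + 4)) = 12*(-2 - 2*(-5)*8) = 12*(-2 + 80) = 12*78 = 936)
p(x, g) = 928 - x (p(x, g) = -8 + (936 - x) = 928 - x)
p(M(1), -3)² = (928 - 1*1)² = (928 - 1)² = 927² = 859329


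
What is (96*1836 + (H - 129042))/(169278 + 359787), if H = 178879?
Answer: 226093/529065 ≈ 0.42734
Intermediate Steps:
(96*1836 + (H - 129042))/(169278 + 359787) = (96*1836 + (178879 - 129042))/(169278 + 359787) = (176256 + 49837)/529065 = 226093*(1/529065) = 226093/529065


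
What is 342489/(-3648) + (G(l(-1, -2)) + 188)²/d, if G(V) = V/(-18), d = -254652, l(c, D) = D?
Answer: -589576024285/6270550848 ≈ -94.023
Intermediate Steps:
G(V) = -V/18 (G(V) = V*(-1/18) = -V/18)
342489/(-3648) + (G(l(-1, -2)) + 188)²/d = 342489/(-3648) + (-1/18*(-2) + 188)²/(-254652) = 342489*(-1/3648) + (⅑ + 188)²*(-1/254652) = -114163/1216 + (1693/9)²*(-1/254652) = -114163/1216 + (2866249/81)*(-1/254652) = -114163/1216 - 2866249/20626812 = -589576024285/6270550848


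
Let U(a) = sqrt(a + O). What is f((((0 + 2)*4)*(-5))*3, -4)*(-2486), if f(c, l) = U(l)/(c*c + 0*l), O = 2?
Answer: -1243*I*sqrt(2)/7200 ≈ -0.24415*I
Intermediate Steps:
U(a) = sqrt(2 + a) (U(a) = sqrt(a + 2) = sqrt(2 + a))
f(c, l) = sqrt(2 + l)/c**2 (f(c, l) = sqrt(2 + l)/(c*c + 0*l) = sqrt(2 + l)/(c**2 + 0) = sqrt(2 + l)/(c**2) = sqrt(2 + l)/c**2)
f((((0 + 2)*4)*(-5))*3, -4)*(-2486) = (sqrt(2 - 4)/((((0 + 2)*4)*(-5))*3)**2)*(-2486) = (sqrt(-2)/(((2*4)*(-5))*3)**2)*(-2486) = ((I*sqrt(2))/((8*(-5))*3)**2)*(-2486) = ((I*sqrt(2))/(-40*3)**2)*(-2486) = ((I*sqrt(2))/(-120)**2)*(-2486) = ((I*sqrt(2))/14400)*(-2486) = (I*sqrt(2)/14400)*(-2486) = -1243*I*sqrt(2)/7200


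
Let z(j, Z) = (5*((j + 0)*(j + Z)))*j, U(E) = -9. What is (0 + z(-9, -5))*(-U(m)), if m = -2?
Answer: -51030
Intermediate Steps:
z(j, Z) = 5*j²*(Z + j) (z(j, Z) = (5*(j*(Z + j)))*j = (5*j*(Z + j))*j = 5*j²*(Z + j))
(0 + z(-9, -5))*(-U(m)) = (0 + 5*(-9)²*(-5 - 9))*(-1*(-9)) = (0 + 5*81*(-14))*9 = (0 - 5670)*9 = -5670*9 = -51030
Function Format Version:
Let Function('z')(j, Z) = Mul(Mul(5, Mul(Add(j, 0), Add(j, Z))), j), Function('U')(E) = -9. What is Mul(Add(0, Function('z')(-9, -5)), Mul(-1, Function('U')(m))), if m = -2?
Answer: -51030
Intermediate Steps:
Function('z')(j, Z) = Mul(5, Pow(j, 2), Add(Z, j)) (Function('z')(j, Z) = Mul(Mul(5, Mul(j, Add(Z, j))), j) = Mul(Mul(5, j, Add(Z, j)), j) = Mul(5, Pow(j, 2), Add(Z, j)))
Mul(Add(0, Function('z')(-9, -5)), Mul(-1, Function('U')(m))) = Mul(Add(0, Mul(5, Pow(-9, 2), Add(-5, -9))), Mul(-1, -9)) = Mul(Add(0, Mul(5, 81, -14)), 9) = Mul(Add(0, -5670), 9) = Mul(-5670, 9) = -51030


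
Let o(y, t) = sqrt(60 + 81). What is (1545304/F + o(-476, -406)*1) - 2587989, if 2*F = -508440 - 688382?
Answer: -1548682630783/598411 + sqrt(141) ≈ -2.5880e+6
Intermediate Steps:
F = -598411 (F = (-508440 - 688382)/2 = (1/2)*(-1196822) = -598411)
o(y, t) = sqrt(141)
(1545304/F + o(-476, -406)*1) - 2587989 = (1545304/(-598411) + sqrt(141)*1) - 2587989 = (1545304*(-1/598411) + sqrt(141)) - 2587989 = (-1545304/598411 + sqrt(141)) - 2587989 = -1548682630783/598411 + sqrt(141)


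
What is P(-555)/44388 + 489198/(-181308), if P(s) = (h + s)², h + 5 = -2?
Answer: 1481271797/335329146 ≈ 4.4174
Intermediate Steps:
h = -7 (h = -5 - 2 = -7)
P(s) = (-7 + s)²
P(-555)/44388 + 489198/(-181308) = (-7 - 555)²/44388 + 489198/(-181308) = (-562)²*(1/44388) + 489198*(-1/181308) = 315844*(1/44388) - 81533/30218 = 78961/11097 - 81533/30218 = 1481271797/335329146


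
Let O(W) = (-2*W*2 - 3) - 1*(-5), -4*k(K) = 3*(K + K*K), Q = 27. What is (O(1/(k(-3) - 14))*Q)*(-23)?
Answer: -50922/37 ≈ -1376.3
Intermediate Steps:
k(K) = -3*K/4 - 3*K**2/4 (k(K) = -3*(K + K*K)/4 = -3*(K + K**2)/4 = -(3*K + 3*K**2)/4 = -3*K/4 - 3*K**2/4)
O(W) = 2 - 4*W (O(W) = (-4*W - 3) + 5 = (-3 - 4*W) + 5 = 2 - 4*W)
(O(1/(k(-3) - 14))*Q)*(-23) = ((2 - 4/(-3/4*(-3)*(1 - 3) - 14))*27)*(-23) = ((2 - 4/(-3/4*(-3)*(-2) - 14))*27)*(-23) = ((2 - 4/(-9/2 - 14))*27)*(-23) = ((2 - 4/(-37/2))*27)*(-23) = ((2 - 4*(-2/37))*27)*(-23) = ((2 + 8/37)*27)*(-23) = ((82/37)*27)*(-23) = (2214/37)*(-23) = -50922/37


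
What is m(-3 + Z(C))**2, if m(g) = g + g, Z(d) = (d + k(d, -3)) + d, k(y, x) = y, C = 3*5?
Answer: 7056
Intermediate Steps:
C = 15
Z(d) = 3*d (Z(d) = (d + d) + d = 2*d + d = 3*d)
m(g) = 2*g
m(-3 + Z(C))**2 = (2*(-3 + 3*15))**2 = (2*(-3 + 45))**2 = (2*42)**2 = 84**2 = 7056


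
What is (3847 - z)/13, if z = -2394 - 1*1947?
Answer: 8188/13 ≈ 629.85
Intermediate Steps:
z = -4341 (z = -2394 - 1947 = -4341)
(3847 - z)/13 = (3847 - 1*(-4341))/13 = (3847 + 4341)*(1/13) = 8188*(1/13) = 8188/13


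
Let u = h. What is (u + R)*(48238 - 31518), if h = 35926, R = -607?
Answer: 590533680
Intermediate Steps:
u = 35926
(u + R)*(48238 - 31518) = (35926 - 607)*(48238 - 31518) = 35319*16720 = 590533680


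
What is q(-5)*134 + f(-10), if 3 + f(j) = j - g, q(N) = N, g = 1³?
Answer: -684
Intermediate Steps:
g = 1
f(j) = -4 + j (f(j) = -3 + (j - 1*1) = -3 + (j - 1) = -3 + (-1 + j) = -4 + j)
q(-5)*134 + f(-10) = -5*134 + (-4 - 10) = -670 - 14 = -684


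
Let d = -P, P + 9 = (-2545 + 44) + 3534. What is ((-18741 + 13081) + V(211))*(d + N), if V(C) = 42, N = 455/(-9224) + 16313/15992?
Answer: 13246827762380/2304847 ≈ 5.7474e+6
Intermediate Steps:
N = 2237418/2304847 (N = 455*(-1/9224) + 16313*(1/15992) = -455/9224 + 16313/15992 = 2237418/2304847 ≈ 0.97075)
P = 1024 (P = -9 + ((-2545 + 44) + 3534) = -9 + (-2501 + 3534) = -9 + 1033 = 1024)
d = -1024 (d = -1*1024 = -1024)
((-18741 + 13081) + V(211))*(d + N) = ((-18741 + 13081) + 42)*(-1024 + 2237418/2304847) = (-5660 + 42)*(-2357925910/2304847) = -5618*(-2357925910/2304847) = 13246827762380/2304847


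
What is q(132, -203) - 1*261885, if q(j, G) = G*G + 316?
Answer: -220360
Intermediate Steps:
q(j, G) = 316 + G² (q(j, G) = G² + 316 = 316 + G²)
q(132, -203) - 1*261885 = (316 + (-203)²) - 1*261885 = (316 + 41209) - 261885 = 41525 - 261885 = -220360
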